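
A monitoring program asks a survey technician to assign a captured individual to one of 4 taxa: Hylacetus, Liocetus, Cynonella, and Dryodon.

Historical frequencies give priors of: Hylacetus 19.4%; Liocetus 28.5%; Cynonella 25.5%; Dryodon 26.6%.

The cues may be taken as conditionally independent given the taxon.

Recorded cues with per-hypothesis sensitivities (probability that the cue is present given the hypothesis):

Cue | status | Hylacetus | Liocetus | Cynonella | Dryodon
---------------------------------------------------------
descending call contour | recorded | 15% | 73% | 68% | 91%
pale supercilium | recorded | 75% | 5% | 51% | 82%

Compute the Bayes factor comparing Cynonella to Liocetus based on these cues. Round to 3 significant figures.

Joint likelihood of the cue pattern under each hypothesis:
  Cynonella: 0.68 × 0.51 = 0.3468
  Liocetus: 0.73 × 0.05 = 0.0365
Bayes factor = 0.3468 / 0.0365 ≈ 9.50

9.50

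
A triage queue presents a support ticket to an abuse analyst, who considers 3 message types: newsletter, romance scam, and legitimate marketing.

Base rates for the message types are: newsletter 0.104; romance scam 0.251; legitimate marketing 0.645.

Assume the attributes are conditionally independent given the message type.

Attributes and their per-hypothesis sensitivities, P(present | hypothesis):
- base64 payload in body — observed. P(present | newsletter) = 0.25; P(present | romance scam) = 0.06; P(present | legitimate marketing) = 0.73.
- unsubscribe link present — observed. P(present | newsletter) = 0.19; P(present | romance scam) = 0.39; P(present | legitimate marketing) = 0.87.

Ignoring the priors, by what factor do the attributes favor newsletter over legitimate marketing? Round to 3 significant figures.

0.0748

Joint likelihood of the attribute pattern under each hypothesis:
  newsletter: 0.25 × 0.19 = 0.0475
  legitimate marketing: 0.73 × 0.87 = 0.6351
Bayes factor = 0.0475 / 0.6351 ≈ 0.0748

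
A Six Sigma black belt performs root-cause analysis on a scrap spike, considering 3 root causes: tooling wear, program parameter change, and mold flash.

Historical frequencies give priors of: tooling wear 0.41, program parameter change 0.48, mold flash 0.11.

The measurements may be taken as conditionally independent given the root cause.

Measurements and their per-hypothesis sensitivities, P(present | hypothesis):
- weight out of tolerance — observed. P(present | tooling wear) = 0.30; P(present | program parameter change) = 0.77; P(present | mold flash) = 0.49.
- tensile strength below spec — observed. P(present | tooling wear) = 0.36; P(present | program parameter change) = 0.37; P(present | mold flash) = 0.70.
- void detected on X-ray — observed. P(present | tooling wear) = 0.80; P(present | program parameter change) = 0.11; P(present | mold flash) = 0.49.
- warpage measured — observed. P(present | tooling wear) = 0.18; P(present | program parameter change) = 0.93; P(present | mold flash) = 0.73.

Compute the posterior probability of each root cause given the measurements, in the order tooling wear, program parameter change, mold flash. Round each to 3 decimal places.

By Bayes' rule with conditional independence, the unnormalized weight for each hypothesis is prior × ∏ likelihoods:
  tooling wear: 0.41 × 0.30 × 0.36 × 0.80 × 0.18 = 0.0063763
  program parameter change: 0.48 × 0.77 × 0.37 × 0.11 × 0.93 = 0.01399
  mold flash: 0.11 × 0.49 × 0.70 × 0.49 × 0.73 = 0.013496
Normalizing constant Z = 0.0063763 + 0.01399 + 0.013496 = 0.033862.
P(tooling wear | evidence) = 0.0063763 / 0.033862 ≈ 0.188
P(program parameter change | evidence) = 0.01399 / 0.033862 ≈ 0.413
P(mold flash | evidence) = 0.013496 / 0.033862 ≈ 0.399

0.188, 0.413, 0.399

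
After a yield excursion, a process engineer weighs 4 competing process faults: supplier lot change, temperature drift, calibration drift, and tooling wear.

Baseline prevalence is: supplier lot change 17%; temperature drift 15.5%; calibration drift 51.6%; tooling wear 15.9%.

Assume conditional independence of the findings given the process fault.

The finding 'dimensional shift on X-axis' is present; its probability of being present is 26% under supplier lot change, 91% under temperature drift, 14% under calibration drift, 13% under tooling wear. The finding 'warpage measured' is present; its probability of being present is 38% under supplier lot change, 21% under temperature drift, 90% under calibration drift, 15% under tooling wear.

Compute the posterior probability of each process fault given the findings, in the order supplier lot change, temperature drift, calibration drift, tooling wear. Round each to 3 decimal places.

Multiply each prior by the joint likelihood of the evidence pattern:
  supplier lot change: 0.170 × 0.26 × 0.38 = 0.016796
  temperature drift: 0.155 × 0.91 × 0.21 = 0.029621
  calibration drift: 0.516 × 0.14 × 0.90 = 0.065016
  tooling wear: 0.159 × 0.13 × 0.15 = 0.0031005
The unnormalized weights sum to 0.11453.
P(supplier lot change | evidence) = 0.016796 / 0.11453 ≈ 0.147
P(temperature drift | evidence) = 0.029621 / 0.11453 ≈ 0.259
P(calibration drift | evidence) = 0.065016 / 0.11453 ≈ 0.568
P(tooling wear | evidence) = 0.0031005 / 0.11453 ≈ 0.027

0.147, 0.259, 0.568, 0.027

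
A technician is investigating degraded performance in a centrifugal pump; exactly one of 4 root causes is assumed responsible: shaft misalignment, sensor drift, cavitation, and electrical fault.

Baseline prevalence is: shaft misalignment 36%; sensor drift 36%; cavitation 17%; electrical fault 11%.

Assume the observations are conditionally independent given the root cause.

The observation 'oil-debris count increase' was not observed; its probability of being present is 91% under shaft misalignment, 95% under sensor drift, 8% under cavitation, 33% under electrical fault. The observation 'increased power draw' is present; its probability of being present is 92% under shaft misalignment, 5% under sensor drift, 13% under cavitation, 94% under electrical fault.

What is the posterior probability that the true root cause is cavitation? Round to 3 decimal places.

By Bayes' rule with conditional independence, the unnormalized weight for each hypothesis is prior × ∏ likelihoods (using 1 − P(present | H) for each absent observation):
  shaft misalignment: 0.36 × (1 − 0.91) × 0.92 = 0.029808
  sensor drift: 0.36 × (1 − 0.95) × 0.05 = 0.0009
  cavitation: 0.17 × (1 − 0.08) × 0.13 = 0.020332
  electrical fault: 0.11 × (1 − 0.33) × 0.94 = 0.069278
The unnormalized weights sum to 0.12032.
P(cavitation | evidence) = 0.020332 / 0.12032 ≈ 0.169.

0.169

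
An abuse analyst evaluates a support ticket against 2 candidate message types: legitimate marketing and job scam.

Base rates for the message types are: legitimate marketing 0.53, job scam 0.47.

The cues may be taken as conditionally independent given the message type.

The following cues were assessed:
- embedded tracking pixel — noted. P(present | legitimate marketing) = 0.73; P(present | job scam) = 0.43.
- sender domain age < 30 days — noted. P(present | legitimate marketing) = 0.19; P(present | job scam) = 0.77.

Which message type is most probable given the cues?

job scam

Multiply each prior by the joint likelihood of the cue pattern:
  legitimate marketing: 0.53 × 0.73 × 0.19 = 0.073511
  job scam: 0.47 × 0.43 × 0.77 = 0.15562
Normalizing constant Z = 0.073511 + 0.15562 = 0.22913.
P(legitimate marketing | evidence) ≈ 0.073511 / 0.22913 ≈ 0.321
P(job scam | evidence) ≈ 0.15562 / 0.22913 ≈ 0.679
The largest is 0.679, so job scam is most probable.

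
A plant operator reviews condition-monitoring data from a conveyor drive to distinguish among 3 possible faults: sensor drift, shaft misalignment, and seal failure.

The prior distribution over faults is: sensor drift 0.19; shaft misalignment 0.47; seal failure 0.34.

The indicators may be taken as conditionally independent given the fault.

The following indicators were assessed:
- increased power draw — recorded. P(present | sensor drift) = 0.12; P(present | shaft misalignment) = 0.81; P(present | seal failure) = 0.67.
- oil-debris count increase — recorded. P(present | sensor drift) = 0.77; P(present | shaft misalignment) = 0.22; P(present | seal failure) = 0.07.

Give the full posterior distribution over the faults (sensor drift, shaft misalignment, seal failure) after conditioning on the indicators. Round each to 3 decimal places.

For each hypothesis, the unnormalized posterior weight is prior × product of the indicator likelihoods:
  sensor drift: 0.19 × 0.12 × 0.77 = 0.017556
  shaft misalignment: 0.47 × 0.81 × 0.22 = 0.083754
  seal failure: 0.34 × 0.67 × 0.07 = 0.015946
The unnormalized weights sum to 0.11726.
P(sensor drift | evidence) = 0.017556 / 0.11726 ≈ 0.150
P(shaft misalignment | evidence) = 0.083754 / 0.11726 ≈ 0.714
P(seal failure | evidence) = 0.015946 / 0.11726 ≈ 0.136

0.150, 0.714, 0.136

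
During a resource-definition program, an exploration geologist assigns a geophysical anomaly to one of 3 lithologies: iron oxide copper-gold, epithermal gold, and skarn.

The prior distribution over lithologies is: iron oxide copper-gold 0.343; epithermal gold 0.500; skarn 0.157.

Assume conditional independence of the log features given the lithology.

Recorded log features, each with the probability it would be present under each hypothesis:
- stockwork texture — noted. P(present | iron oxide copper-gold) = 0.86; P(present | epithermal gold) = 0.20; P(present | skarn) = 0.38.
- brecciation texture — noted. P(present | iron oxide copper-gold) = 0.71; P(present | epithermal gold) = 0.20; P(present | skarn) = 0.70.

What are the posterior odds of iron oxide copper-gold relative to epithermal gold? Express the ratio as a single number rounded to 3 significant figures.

The normalizing constant cancels in an odds ratio, so compute prior × likelihood for the two hypotheses only:
  iron oxide copper-gold: 0.343 × 0.86 × 0.71 = 0.20944
  epithermal gold: 0.500 × 0.20 × 0.20 = 0.02
Odds(iron oxide copper-gold : epithermal gold) = 0.20944 / 0.02 ≈ 10.5.

10.5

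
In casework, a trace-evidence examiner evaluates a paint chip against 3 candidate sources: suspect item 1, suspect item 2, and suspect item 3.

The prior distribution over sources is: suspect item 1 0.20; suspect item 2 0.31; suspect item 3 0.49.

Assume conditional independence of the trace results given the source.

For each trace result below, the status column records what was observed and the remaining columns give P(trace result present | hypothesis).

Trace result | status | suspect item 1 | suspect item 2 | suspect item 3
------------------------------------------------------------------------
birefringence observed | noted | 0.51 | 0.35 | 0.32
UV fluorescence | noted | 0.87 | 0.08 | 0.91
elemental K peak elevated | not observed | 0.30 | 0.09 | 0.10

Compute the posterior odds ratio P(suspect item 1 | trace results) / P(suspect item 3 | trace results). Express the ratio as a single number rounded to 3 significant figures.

The normalizing constant cancels in an odds ratio, so compute prior × likelihood for the two hypotheses only (using 1 − P(present | H) for each absent trace result):
  suspect item 1: 0.20 × 0.51 × 0.87 × (1 − 0.30) = 0.062118
  suspect item 3: 0.49 × 0.32 × 0.91 × (1 − 0.10) = 0.12842
Posterior odds = 0.062118 / 0.12842 ≈ 0.484.

0.484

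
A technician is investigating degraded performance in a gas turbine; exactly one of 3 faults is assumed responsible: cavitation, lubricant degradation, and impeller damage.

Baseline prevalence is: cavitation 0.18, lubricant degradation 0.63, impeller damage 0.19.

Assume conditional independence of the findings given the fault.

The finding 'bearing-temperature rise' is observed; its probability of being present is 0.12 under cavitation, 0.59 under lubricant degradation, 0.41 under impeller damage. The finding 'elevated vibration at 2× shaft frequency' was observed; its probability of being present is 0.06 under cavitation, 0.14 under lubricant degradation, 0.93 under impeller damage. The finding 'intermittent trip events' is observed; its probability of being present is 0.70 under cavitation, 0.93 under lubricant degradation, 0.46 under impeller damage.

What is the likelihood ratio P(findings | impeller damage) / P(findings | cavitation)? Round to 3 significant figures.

The Bayes factor is the ratio of the joint likelihoods of the evidence pattern under the two hypotheses.
  impeller damage: 0.41 × 0.93 × 0.46 = 0.1754
  cavitation: 0.12 × 0.06 × 0.70 = 0.00504
Bayes factor = 0.1754 / 0.00504 ≈ 34.8

34.8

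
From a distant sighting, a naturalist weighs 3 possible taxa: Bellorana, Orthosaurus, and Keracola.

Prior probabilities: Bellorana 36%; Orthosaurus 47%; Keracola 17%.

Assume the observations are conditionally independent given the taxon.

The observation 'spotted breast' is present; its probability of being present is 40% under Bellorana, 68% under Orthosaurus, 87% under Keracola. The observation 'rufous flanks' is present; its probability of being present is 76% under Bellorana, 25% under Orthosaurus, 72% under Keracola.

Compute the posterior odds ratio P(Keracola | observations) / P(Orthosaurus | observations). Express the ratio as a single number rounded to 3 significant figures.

1.33

Posterior odds equal prior odds times the likelihood ratio; only the two competing hypotheses matter.
  Keracola: 0.17 × 0.87 × 0.72 = 0.10649
  Orthosaurus: 0.47 × 0.68 × 0.25 = 0.0799
Odds(Keracola : Orthosaurus) = 0.10649 / 0.0799 ≈ 1.33.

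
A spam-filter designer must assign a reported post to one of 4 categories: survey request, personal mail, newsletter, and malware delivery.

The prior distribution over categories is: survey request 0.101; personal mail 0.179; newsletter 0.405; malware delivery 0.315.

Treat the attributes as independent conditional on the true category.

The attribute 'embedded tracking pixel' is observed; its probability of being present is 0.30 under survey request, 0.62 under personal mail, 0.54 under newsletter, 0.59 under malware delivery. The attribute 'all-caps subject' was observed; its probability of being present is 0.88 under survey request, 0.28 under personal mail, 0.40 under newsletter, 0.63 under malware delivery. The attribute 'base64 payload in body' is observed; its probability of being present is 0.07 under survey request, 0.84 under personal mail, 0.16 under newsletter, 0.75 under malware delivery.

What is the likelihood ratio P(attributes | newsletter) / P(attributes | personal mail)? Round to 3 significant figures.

Joint likelihood of the attribute pattern under each hypothesis:
  newsletter: 0.54 × 0.40 × 0.16 = 0.03456
  personal mail: 0.62 × 0.28 × 0.84 = 0.14582
Bayes factor = 0.03456 / 0.14582 ≈ 0.237

0.237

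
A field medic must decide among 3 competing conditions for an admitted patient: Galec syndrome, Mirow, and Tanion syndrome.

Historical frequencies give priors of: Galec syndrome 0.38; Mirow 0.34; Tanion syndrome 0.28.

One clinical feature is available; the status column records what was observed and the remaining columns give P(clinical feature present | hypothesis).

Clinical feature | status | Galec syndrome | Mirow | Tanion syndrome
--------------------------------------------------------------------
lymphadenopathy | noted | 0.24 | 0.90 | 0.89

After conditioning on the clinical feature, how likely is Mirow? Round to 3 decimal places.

0.473

Multiply each prior by the likelihood of the clinical feature:
  Galec syndrome: 0.38 × 0.24 = 0.0912
  Mirow: 0.34 × 0.90 = 0.306
  Tanion syndrome: 0.28 × 0.89 = 0.2492
Normalizing constant Z = 0.0912 + 0.306 + 0.2492 = 0.6464.
P(Mirow | evidence) = 0.306 / 0.6464 ≈ 0.473.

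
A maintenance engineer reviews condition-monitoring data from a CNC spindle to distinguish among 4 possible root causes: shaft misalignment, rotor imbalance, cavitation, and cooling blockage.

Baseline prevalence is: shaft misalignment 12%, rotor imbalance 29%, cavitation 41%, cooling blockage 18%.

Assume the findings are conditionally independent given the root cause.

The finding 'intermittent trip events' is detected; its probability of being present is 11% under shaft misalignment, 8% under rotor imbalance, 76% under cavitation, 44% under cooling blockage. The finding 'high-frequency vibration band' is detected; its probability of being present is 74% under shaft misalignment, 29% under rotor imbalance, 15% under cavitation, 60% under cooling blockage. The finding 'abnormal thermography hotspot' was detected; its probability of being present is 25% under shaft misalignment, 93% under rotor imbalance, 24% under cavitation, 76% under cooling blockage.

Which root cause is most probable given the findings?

By Bayes' rule with conditional independence, the unnormalized weight for each hypothesis is prior × ∏ likelihoods:
  shaft misalignment: 0.12 × 0.11 × 0.74 × 0.25 = 0.002442
  rotor imbalance: 0.29 × 0.08 × 0.29 × 0.93 = 0.006257
  cavitation: 0.41 × 0.76 × 0.15 × 0.24 = 0.011218
  cooling blockage: 0.18 × 0.44 × 0.60 × 0.76 = 0.036115
The unnormalized weights sum to 0.056032.
P(shaft misalignment | evidence) ≈ 0.002442 / 0.056032 ≈ 0.044
P(rotor imbalance | evidence) ≈ 0.006257 / 0.056032 ≈ 0.112
P(cavitation | evidence) ≈ 0.011218 / 0.056032 ≈ 0.200
P(cooling blockage | evidence) ≈ 0.036115 / 0.056032 ≈ 0.645
The largest is 0.645, so cooling blockage is most probable.

cooling blockage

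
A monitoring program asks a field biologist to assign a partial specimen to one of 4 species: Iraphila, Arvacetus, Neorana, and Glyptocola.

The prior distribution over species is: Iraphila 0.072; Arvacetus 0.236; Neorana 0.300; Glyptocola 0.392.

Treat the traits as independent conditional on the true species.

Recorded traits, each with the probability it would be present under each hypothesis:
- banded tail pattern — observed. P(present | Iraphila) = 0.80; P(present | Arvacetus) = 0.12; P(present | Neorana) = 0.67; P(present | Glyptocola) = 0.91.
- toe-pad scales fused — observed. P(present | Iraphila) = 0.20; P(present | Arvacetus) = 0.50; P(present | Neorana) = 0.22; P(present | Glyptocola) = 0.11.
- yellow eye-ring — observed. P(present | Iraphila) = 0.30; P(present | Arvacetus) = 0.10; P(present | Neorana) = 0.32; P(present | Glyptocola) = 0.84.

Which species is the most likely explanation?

Multiply each prior by the joint likelihood of the trait pattern:
  Iraphila: 0.072 × 0.80 × 0.20 × 0.30 = 0.003456
  Arvacetus: 0.236 × 0.12 × 0.50 × 0.10 = 0.001416
  Neorana: 0.300 × 0.67 × 0.22 × 0.32 = 0.01415
  Glyptocola: 0.392 × 0.91 × 0.11 × 0.84 = 0.032961
Marginal likelihood of the evidence = 0.051983.
P(Iraphila | evidence) ≈ 0.003456 / 0.051983 ≈ 0.066
P(Arvacetus | evidence) ≈ 0.001416 / 0.051983 ≈ 0.027
P(Neorana | evidence) ≈ 0.01415 / 0.051983 ≈ 0.272
P(Glyptocola | evidence) ≈ 0.032961 / 0.051983 ≈ 0.634
The largest is 0.634, so Glyptocola is most probable.

Glyptocola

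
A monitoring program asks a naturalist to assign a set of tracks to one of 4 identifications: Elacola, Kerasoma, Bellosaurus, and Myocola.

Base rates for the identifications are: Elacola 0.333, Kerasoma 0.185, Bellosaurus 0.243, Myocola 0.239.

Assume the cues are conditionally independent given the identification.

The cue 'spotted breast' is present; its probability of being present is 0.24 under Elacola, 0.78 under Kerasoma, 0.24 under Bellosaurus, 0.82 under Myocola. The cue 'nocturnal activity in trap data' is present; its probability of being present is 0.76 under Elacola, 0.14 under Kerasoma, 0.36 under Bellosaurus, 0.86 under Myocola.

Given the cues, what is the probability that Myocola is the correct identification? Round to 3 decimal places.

0.623

By Bayes' rule with conditional independence, the unnormalized weight for each hypothesis is prior × ∏ likelihoods:
  Elacola: 0.333 × 0.24 × 0.76 = 0.060739
  Kerasoma: 0.185 × 0.78 × 0.14 = 0.020202
  Bellosaurus: 0.243 × 0.24 × 0.36 = 0.020995
  Myocola: 0.239 × 0.82 × 0.86 = 0.16854
The unnormalized weights sum to 0.27048.
P(Myocola | evidence) = 0.16854 / 0.27048 ≈ 0.623.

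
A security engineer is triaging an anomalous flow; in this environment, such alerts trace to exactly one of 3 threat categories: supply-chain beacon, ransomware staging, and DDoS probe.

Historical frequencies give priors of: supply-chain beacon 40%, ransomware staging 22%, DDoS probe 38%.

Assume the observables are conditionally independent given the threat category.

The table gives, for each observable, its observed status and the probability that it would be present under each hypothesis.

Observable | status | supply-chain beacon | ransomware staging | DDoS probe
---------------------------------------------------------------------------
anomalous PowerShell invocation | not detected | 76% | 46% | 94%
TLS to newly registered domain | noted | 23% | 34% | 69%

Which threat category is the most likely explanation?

ransomware staging

By Bayes' rule with conditional independence, the unnormalized weight for each hypothesis is prior × ∏ likelihoods (using 1 − P(present | H) for each absent observable):
  supply-chain beacon: 0.40 × (1 − 0.76) × 0.23 = 0.02208
  ransomware staging: 0.22 × (1 − 0.46) × 0.34 = 0.040392
  DDoS probe: 0.38 × (1 − 0.94) × 0.69 = 0.015732
Normalizing constant Z = 0.02208 + 0.040392 + 0.015732 = 0.078204.
P(supply-chain beacon | evidence) ≈ 0.02208 / 0.078204 ≈ 0.282
P(ransomware staging | evidence) ≈ 0.040392 / 0.078204 ≈ 0.516
P(DDoS probe | evidence) ≈ 0.015732 / 0.078204 ≈ 0.201
The largest is 0.516, so ransomware staging is most probable.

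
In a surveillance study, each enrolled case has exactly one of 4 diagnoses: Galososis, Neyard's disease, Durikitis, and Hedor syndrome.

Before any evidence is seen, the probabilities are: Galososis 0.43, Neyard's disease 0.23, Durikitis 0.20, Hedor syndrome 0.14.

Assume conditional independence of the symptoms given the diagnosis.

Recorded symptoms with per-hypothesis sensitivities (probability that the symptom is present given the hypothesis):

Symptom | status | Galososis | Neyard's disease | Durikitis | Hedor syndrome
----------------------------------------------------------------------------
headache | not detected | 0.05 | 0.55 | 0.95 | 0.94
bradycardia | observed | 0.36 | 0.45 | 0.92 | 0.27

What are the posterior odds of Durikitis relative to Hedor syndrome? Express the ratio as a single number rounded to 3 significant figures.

4.06

Unnormalized posterior weight (prior times the symptom likelihoods) for each of the two hypotheses (using 1 − P(present | H) for each absent symptom):
  Durikitis: 0.20 × (1 − 0.95) × 0.92 = 0.0092
  Hedor syndrome: 0.14 × (1 − 0.94) × 0.27 = 0.002268
Odds(Durikitis : Hedor syndrome) = 0.0092 / 0.002268 ≈ 4.06.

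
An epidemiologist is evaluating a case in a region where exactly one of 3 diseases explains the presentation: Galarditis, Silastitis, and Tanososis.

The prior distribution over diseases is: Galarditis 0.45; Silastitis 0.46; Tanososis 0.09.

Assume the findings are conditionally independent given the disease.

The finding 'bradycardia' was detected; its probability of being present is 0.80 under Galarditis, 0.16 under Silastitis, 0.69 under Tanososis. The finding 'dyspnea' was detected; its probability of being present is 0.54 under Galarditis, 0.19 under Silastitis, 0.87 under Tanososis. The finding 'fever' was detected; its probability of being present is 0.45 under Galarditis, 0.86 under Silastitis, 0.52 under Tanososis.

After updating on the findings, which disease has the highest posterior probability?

Galarditis

For each hypothesis, the unnormalized posterior weight is prior × product of the finding likelihoods:
  Galarditis: 0.45 × 0.80 × 0.54 × 0.45 = 0.08748
  Silastitis: 0.46 × 0.16 × 0.19 × 0.86 = 0.012026
  Tanososis: 0.09 × 0.69 × 0.87 × 0.52 = 0.028094
The unnormalized weights sum to 0.1276.
P(Galarditis | evidence) ≈ 0.08748 / 0.1276 ≈ 0.686
P(Silastitis | evidence) ≈ 0.012026 / 0.1276 ≈ 0.094
P(Tanososis | evidence) ≈ 0.028094 / 0.1276 ≈ 0.220
The largest is 0.686, so Galarditis is most probable.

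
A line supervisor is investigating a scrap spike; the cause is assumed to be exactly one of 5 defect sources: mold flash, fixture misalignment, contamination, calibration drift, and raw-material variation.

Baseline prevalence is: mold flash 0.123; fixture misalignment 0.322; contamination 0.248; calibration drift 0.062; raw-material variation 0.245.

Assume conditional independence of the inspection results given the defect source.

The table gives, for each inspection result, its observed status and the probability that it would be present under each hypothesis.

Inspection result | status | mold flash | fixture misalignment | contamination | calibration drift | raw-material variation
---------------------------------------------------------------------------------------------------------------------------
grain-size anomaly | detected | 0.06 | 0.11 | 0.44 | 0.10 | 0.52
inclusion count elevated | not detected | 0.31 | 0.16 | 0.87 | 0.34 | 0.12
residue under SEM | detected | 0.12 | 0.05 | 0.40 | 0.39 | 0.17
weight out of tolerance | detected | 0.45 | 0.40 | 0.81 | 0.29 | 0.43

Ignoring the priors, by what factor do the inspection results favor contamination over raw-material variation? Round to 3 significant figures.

0.554

Take the product of per-inspection result likelihoods under each hypothesis (using 1 − P(present | H) for each absent inspection result), then divide.
  contamination: 0.44 × (1 − 0.87) × 0.40 × 0.81 = 0.018533
  raw-material variation: 0.52 × (1 − 0.12) × 0.17 × 0.43 = 0.033451
Bayes factor = 0.018533 / 0.033451 ≈ 0.554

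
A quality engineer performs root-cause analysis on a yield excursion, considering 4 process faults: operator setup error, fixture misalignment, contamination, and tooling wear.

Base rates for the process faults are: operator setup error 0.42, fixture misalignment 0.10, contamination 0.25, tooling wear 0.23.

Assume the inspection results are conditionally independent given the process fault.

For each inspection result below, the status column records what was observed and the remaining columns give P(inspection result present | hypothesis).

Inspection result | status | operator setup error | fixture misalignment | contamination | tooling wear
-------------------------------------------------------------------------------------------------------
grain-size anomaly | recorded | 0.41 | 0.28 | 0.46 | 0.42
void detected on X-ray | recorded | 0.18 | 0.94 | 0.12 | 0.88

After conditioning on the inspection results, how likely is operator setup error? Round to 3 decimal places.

For each hypothesis, the unnormalized posterior weight is prior × product of the inspection result likelihoods:
  operator setup error: 0.42 × 0.41 × 0.18 = 0.030996
  fixture misalignment: 0.10 × 0.28 × 0.94 = 0.02632
  contamination: 0.25 × 0.46 × 0.12 = 0.0138
  tooling wear: 0.23 × 0.42 × 0.88 = 0.085008
The unnormalized weights sum to 0.15612.
P(operator setup error | evidence) = 0.030996 / 0.15612 ≈ 0.199.

0.199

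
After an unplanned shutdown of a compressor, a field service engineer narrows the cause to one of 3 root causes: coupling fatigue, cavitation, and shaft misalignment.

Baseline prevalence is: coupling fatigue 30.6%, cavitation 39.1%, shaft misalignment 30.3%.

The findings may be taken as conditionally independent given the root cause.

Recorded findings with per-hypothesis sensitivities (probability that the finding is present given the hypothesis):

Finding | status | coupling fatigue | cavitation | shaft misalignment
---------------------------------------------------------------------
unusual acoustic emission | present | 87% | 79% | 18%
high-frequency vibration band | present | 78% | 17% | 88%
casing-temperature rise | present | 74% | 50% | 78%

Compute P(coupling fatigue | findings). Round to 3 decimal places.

0.707

Multiply each prior by the joint likelihood of the evidence pattern:
  coupling fatigue: 0.306 × 0.87 × 0.78 × 0.74 = 0.15366
  cavitation: 0.391 × 0.79 × 0.17 × 0.50 = 0.026256
  shaft misalignment: 0.303 × 0.18 × 0.88 × 0.78 = 0.037436
Normalizing constant Z = 0.15366 + 0.026256 + 0.037436 = 0.21735.
P(coupling fatigue | evidence) = 0.15366 / 0.21735 ≈ 0.707.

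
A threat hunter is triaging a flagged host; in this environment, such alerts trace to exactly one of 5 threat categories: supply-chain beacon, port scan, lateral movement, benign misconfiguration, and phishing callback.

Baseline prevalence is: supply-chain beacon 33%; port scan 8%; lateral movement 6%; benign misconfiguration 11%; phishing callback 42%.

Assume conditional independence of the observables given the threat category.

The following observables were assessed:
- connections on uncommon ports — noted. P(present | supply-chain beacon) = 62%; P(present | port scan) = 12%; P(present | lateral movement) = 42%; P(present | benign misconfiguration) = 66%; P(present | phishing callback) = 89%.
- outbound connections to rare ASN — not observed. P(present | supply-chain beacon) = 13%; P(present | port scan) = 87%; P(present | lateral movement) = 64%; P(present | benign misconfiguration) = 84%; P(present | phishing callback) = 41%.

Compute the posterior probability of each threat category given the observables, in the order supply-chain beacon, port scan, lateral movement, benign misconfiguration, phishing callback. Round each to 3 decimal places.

0.423, 0.003, 0.022, 0.028, 0.525

By Bayes' rule with conditional independence, the unnormalized weight for each hypothesis is prior × ∏ likelihoods (using 1 − P(present | H) for each absent observable):
  supply-chain beacon: 0.33 × 0.62 × (1 − 0.13) = 0.178
  port scan: 0.08 × 0.12 × (1 − 0.87) = 0.001248
  lateral movement: 0.06 × 0.42 × (1 − 0.64) = 0.009072
  benign misconfiguration: 0.11 × 0.66 × (1 − 0.84) = 0.011616
  phishing callback: 0.42 × 0.89 × (1 − 0.41) = 0.22054
Marginal likelihood of the evidence = 0.42048.
P(supply-chain beacon | evidence) = 0.178 / 0.42048 ≈ 0.423
P(port scan | evidence) = 0.001248 / 0.42048 ≈ 0.003
P(lateral movement | evidence) = 0.009072 / 0.42048 ≈ 0.022
P(benign misconfiguration | evidence) = 0.011616 / 0.42048 ≈ 0.028
P(phishing callback | evidence) = 0.22054 / 0.42048 ≈ 0.525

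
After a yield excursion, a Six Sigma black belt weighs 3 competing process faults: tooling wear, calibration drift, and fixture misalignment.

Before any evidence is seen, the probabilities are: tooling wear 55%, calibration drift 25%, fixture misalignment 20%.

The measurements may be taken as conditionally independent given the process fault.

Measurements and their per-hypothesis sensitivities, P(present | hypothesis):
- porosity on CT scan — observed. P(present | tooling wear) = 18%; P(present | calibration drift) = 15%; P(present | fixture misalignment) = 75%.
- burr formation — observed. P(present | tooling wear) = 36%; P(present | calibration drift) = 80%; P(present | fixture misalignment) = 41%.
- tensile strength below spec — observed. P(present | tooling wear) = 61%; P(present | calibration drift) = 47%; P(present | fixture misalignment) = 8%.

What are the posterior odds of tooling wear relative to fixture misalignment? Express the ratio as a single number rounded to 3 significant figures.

Posterior odds equal prior odds times the likelihood ratio; only the two competing hypotheses matter.
  tooling wear: 0.55 × 0.18 × 0.36 × 0.61 = 0.02174
  fixture misalignment: 0.20 × 0.75 × 0.41 × 0.08 = 0.00492
Posterior odds = 0.02174 / 0.00492 ≈ 4.42.

4.42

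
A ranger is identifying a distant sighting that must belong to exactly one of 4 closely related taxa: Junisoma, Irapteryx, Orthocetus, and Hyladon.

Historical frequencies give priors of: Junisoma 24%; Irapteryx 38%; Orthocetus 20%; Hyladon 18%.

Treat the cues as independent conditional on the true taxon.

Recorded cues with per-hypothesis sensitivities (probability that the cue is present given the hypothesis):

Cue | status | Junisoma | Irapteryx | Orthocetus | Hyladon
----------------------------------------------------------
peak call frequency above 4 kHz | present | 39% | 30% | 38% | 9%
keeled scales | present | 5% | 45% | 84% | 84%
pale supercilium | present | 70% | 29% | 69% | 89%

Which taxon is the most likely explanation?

For each hypothesis, the unnormalized posterior weight is prior × product of the cue likelihoods:
  Junisoma: 0.24 × 0.39 × 0.05 × 0.70 = 0.003276
  Irapteryx: 0.38 × 0.30 × 0.45 × 0.29 = 0.014877
  Orthocetus: 0.20 × 0.38 × 0.84 × 0.69 = 0.04405
  Hyladon: 0.18 × 0.09 × 0.84 × 0.89 = 0.012111
Normalizing constant Z = 0.003276 + 0.014877 + 0.04405 + 0.012111 = 0.074314.
P(Junisoma | evidence) ≈ 0.003276 / 0.074314 ≈ 0.044
P(Irapteryx | evidence) ≈ 0.014877 / 0.074314 ≈ 0.200
P(Orthocetus | evidence) ≈ 0.04405 / 0.074314 ≈ 0.593
P(Hyladon | evidence) ≈ 0.012111 / 0.074314 ≈ 0.163
The largest is 0.593, so Orthocetus is most probable.

Orthocetus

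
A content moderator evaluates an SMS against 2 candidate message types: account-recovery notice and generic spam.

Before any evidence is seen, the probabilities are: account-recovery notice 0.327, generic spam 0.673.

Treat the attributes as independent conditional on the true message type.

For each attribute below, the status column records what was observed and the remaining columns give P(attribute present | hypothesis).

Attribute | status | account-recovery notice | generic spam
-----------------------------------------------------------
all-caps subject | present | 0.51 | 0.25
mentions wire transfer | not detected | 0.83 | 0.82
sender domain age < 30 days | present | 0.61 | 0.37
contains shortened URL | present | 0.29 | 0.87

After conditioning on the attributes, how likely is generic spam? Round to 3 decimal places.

0.660

Multiply each prior by the joint likelihood of the attribute pattern (using 1 − P(present | H) for each absent attribute):
  account-recovery notice: 0.327 × 0.51 × (1 − 0.83) × 0.61 × 0.29 = 0.0050153
  generic spam: 0.673 × 0.25 × (1 − 0.82) × 0.37 × 0.87 = 0.0097487
Marginal likelihood of the evidence = 0.014764.
P(generic spam | evidence) = 0.0097487 / 0.014764 ≈ 0.660.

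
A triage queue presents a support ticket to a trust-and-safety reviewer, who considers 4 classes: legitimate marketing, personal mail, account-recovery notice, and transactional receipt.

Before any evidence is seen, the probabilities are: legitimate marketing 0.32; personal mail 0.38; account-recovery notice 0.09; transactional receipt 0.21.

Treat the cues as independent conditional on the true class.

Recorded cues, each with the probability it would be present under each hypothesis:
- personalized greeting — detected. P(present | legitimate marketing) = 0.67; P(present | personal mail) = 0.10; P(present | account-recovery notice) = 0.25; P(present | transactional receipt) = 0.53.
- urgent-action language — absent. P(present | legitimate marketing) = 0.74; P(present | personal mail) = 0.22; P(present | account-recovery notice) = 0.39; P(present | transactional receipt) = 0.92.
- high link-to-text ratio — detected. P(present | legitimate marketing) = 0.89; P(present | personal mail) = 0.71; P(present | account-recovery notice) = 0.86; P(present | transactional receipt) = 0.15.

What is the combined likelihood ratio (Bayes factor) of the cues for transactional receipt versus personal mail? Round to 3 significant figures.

Joint likelihood of the cue pattern under each hypothesis (using 1 − P(present | H) for each absent cue):
  transactional receipt: 0.53 × (1 − 0.92) × 0.15 = 0.00636
  personal mail: 0.10 × (1 − 0.22) × 0.71 = 0.05538
Bayes factor = 0.00636 / 0.05538 ≈ 0.115

0.115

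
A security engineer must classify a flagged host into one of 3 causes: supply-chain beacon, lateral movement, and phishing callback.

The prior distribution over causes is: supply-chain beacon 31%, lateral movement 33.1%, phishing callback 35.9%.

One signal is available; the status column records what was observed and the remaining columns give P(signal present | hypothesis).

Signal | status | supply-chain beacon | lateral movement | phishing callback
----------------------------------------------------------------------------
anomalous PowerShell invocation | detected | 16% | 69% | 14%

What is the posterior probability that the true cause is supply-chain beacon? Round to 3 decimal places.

0.151

Multiply each prior by the likelihood of the signal:
  supply-chain beacon: 0.310 × 0.16 = 0.0496
  lateral movement: 0.331 × 0.69 = 0.22839
  phishing callback: 0.359 × 0.14 = 0.05026
Marginal likelihood of the evidence = 0.32825.
P(supply-chain beacon | evidence) = 0.0496 / 0.32825 ≈ 0.151.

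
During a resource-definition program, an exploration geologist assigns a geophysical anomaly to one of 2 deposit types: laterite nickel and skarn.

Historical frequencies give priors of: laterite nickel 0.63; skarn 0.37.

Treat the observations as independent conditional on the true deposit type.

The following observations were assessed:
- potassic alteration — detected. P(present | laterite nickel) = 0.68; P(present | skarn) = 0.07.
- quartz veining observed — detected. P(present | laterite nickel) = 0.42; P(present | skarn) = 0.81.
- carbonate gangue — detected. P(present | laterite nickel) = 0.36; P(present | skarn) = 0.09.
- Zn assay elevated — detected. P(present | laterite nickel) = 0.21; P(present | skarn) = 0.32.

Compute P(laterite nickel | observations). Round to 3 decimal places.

For each hypothesis, the unnormalized posterior weight is prior × product of the observation likelihoods:
  laterite nickel: 0.63 × 0.68 × 0.42 × 0.36 × 0.21 = 0.013603
  skarn: 0.37 × 0.07 × 0.81 × 0.09 × 0.32 = 0.0006042
Marginal likelihood of the evidence = 0.014207.
P(laterite nickel | evidence) = 0.013603 / 0.014207 ≈ 0.957.

0.957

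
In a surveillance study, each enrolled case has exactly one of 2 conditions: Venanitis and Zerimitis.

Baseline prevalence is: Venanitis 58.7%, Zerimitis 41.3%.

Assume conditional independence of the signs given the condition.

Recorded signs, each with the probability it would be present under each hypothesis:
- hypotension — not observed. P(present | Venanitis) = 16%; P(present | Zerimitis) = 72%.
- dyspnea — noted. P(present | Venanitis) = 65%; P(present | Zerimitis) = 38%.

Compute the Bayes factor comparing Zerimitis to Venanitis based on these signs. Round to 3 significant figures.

The Bayes factor is the ratio of the joint likelihoods of the sign pattern under the two hypotheses (using 1 − P(present | H) for each absent sign).
  Zerimitis: (1 − 0.72) × 0.38 = 0.1064
  Venanitis: (1 − 0.16) × 0.65 = 0.546
Bayes factor = 0.1064 / 0.546 ≈ 0.195

0.195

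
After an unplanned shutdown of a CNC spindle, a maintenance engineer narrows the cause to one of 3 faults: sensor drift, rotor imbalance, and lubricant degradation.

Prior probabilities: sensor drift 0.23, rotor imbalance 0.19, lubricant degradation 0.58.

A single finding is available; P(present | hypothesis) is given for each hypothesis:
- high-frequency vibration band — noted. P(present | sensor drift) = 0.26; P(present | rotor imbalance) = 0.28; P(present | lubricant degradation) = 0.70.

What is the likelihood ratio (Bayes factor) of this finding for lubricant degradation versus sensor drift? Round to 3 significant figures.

Likelihood of this finding under each hypothesis:
  lubricant degradation: 0.7
  sensor drift: 0.26
Bayes factor = 0.7 / 0.26 ≈ 2.69

2.69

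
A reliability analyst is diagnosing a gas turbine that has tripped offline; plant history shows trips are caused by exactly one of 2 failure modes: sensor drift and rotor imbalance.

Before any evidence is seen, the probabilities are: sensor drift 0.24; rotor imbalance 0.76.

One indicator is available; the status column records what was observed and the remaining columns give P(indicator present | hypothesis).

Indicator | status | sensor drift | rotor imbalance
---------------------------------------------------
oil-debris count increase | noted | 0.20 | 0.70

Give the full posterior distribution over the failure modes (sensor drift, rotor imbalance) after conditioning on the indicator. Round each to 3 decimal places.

0.083, 0.917

By Bayes' rule, the unnormalized weight for each hypothesis is prior × likelihood:
  sensor drift: 0.24 × 0.20 = 0.048
  rotor imbalance: 0.76 × 0.70 = 0.532
Marginal likelihood of the evidence = 0.58.
P(sensor drift | evidence) = 0.048 / 0.58 ≈ 0.083
P(rotor imbalance | evidence) = 0.532 / 0.58 ≈ 0.917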